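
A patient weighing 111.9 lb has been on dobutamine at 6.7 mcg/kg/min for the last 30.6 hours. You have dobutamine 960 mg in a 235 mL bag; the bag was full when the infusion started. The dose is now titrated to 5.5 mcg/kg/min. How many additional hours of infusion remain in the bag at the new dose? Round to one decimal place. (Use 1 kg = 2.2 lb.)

Initial rate:
Weight = 111.9 lb ÷ 2.2 lb/kg = 50.86364 kg
Dose = 6.7 mcg/kg/min × 50.86364 kg = 340.7864 mcg/min
340.7864 mcg/min × 60 min/hr = 20447.18 mcg/hr
Concentration = 960 mg ÷ 235 mL = 4.085106 mg/mL = 4085.106 mcg/mL
Rate = 20447.18 mcg/hr ÷ 4085.106 mcg/mL = 5.0053 mL/hr
Volume infused so far = 5.0053 mL/hr × 30.6 hr = 153.1622 mL
Volume remaining = 235 − 153.1622 = 81.83783 mL
New rate:
Dose = 5.5 mcg/kg/min × 50.86364 kg = 279.75 mcg/min
279.75 mcg/min × 60 min/hr = 16785 mcg/hr
Rate = 16785 mcg/hr ÷ 4085.106 mcg/mL = 4.108828 mL/hr
Time remaining = 81.83783 mL ÷ 4.108828 mL/hr = 19.91756 hr

19.9 hours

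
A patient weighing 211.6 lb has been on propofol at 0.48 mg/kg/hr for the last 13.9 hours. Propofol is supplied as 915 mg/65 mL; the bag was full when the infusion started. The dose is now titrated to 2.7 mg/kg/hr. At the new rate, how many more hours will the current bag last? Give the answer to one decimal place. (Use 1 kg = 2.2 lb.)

1.1 hours

Initial rate:
Weight = 211.6 lb ÷ 2.2 lb/kg = 96.18182 kg
Dose = 0.48 mg/kg/hr × 96.18182 kg = 46.16727 mg/hr
Concentration = 915 mg ÷ 65 mL = 14.07692 mg/mL
Rate = 46.16727 mg/hr ÷ 14.07692 mg/mL = 3.279642 mL/hr
Volume infused so far = 3.279642 mL/hr × 13.9 hr = 45.58703 mL
Volume remaining = 65 − 45.58703 = 19.41297 mL
New rate:
Dose = 2.7 mg/kg/hr × 96.18182 kg = 259.6909 mg/hr
Rate = 259.6909 mg/hr ÷ 14.07692 mg/mL = 18.44799 mL/hr
Time remaining = 19.41297 mL ÷ 18.44799 mL/hr = 1.052308 hr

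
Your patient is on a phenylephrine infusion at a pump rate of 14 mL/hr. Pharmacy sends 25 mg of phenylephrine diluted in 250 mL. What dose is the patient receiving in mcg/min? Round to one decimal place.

Concentration = 25 mg ÷ 250 mL = 0.1 mg/mL = 100 mcg/mL
Drug rate = 14 mL/hr × 100 mcg/mL = 1400 mcg/hr
1400 mcg/hr ÷ 60 min/hr = 23.33333 mcg/min

23.3 mcg/min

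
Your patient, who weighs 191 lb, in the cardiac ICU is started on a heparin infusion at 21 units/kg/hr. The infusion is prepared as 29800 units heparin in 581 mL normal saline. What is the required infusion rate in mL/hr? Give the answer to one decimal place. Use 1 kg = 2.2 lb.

Weight = 191 lb ÷ 2.2 lb/kg = 86.81818 kg
Dose = 21 units/kg/hr × 86.81818 kg = 1823.182 units/hr
Concentration = 29800 units ÷ 581 mL = 51.29088 units/mL
Rate = 1823.182 units/hr ÷ 51.29088 units/mL = 35.54593 mL/hr

35.5 mL/hr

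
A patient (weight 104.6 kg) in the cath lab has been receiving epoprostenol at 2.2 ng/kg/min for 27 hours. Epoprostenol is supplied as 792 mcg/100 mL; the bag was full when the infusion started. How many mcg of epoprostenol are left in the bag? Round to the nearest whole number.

Dose = 2.2 ng/kg/min × 104.6 kg = 230.12 ng/min
230.12 ng/min × 60 min/hr = 13807.2 ng/hr
Concentration = 792 mcg ÷ 100 mL = 7.92 mcg/mL = 7920 ng/mL
Rate = 13807.2 ng/hr ÷ 7920 ng/mL = 1.743333 mL/hr
Volume infused = 1.743333 mL/hr × 27 hr = 47.07 mL
Volume remaining = 100 − 47.07 = 52.93 mL
Drug remaining = 52.93 mL × 7920 ng/mL = 419205.6 ng = 419.2056 mcg

419 mcg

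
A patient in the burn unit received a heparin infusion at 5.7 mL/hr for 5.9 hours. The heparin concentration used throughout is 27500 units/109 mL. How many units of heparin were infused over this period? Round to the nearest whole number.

8485 units

Concentration = 27500 units ÷ 109 mL = 252.2936 units/mL
Drug rate = 5.7 mL/hr × 252.2936 units/mL = 1438.073 units/hr
Total = 1438.073 units/hr × 5.9 hr = 8484.633 units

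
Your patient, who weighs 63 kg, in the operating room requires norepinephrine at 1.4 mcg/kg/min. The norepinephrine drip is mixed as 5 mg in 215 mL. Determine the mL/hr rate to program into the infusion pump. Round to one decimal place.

227.6 mL/hr

Dose = 1.4 mcg/kg/min × 63 kg = 88.2 mcg/min
88.2 mcg/min × 60 min/hr = 5292 mcg/hr
Concentration = 5 mg ÷ 215 mL = 0.02325581 mg/mL = 23.25581 mcg/mL
Rate = 5292 mcg/hr ÷ 23.25581 mcg/mL = 227.556 mL/hr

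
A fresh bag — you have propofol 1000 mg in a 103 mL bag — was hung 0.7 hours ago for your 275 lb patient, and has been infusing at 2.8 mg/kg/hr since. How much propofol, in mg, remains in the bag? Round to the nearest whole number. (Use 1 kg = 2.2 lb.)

755 mg

Weight = 275 lb ÷ 2.2 lb/kg = 125 kg
Dose = 2.8 mg/kg/hr × 125 kg = 350 mg/hr
Concentration = 1000 mg ÷ 103 mL = 9.708738 mg/mL
Rate = 350 mg/hr ÷ 9.708738 mg/mL = 36.05 mL/hr
Volume infused = 36.05 mL/hr × 0.7 hr = 25.235 mL
Volume remaining = 103 − 25.235 = 77.765 mL
Drug remaining = 77.765 mL × 9.708738 mg/mL = 755 mg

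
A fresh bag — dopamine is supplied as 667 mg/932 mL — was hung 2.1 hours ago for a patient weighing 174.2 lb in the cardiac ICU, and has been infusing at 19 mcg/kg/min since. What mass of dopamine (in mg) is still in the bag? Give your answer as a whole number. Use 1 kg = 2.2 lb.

Weight = 174.2 lb ÷ 2.2 lb/kg = 79.18182 kg
Dose = 19 mcg/kg/min × 79.18182 kg = 1504.455 mcg/min
1504.455 mcg/min × 60 min/hr = 90267.27 mcg/hr
Concentration = 667 mg ÷ 932 mL = 0.7156652 mg/mL = 715.6652 mcg/mL
Rate = 90267.27 mcg/hr ÷ 715.6652 mcg/mL = 126.1306 mL/hr
Volume infused = 126.1306 mL/hr × 2.1 hr = 264.8742 mL
Volume remaining = 932 − 264.8742 = 667.1258 mL
Drug remaining = 667.1258 mL × 715.6652 mcg/mL = 477438.7 mcg = 477.4387 mg

477 mg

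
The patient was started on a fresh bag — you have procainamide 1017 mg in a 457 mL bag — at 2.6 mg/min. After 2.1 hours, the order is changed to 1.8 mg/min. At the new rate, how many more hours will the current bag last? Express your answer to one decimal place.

6.4 hours

Initial rate:
2.6 mg/min × 60 min/hr = 156 mg/hr
Concentration = 1017 mg ÷ 457 mL = 2.225383 mg/mL
Rate = 156 mg/hr ÷ 2.225383 mg/mL = 70.10029 mL/hr
Volume infused so far = 70.10029 mL/hr × 2.1 hr = 147.2106 mL
Volume remaining = 457 − 147.2106 = 309.7894 mL
New rate:
1.8 mg/min × 60 min/hr = 108 mg/hr
Rate = 108 mg/hr ÷ 2.225383 mg/mL = 48.53097 mL/hr
Time remaining = 309.7894 mL ÷ 48.53097 mL/hr = 6.383333 hr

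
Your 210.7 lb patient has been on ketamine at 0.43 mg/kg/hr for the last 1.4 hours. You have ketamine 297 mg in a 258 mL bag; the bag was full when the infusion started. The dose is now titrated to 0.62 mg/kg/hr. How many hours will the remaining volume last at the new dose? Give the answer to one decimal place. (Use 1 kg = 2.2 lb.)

4.0 hours

Initial rate:
Weight = 210.7 lb ÷ 2.2 lb/kg = 95.77273 kg
Dose = 0.43 mg/kg/hr × 95.77273 kg = 41.18227 mg/hr
Concentration = 297 mg ÷ 258 mL = 1.151163 mg/mL
Rate = 41.18227 mg/hr ÷ 1.151163 mg/mL = 35.7745 mL/hr
Volume infused so far = 35.7745 mL/hr × 1.4 hr = 50.0843 mL
Volume remaining = 258 − 50.0843 = 207.9157 mL
New rate:
Dose = 0.62 mg/kg/hr × 95.77273 kg = 59.37909 mg/hr
Rate = 59.37909 mg/hr ÷ 1.151163 mg/mL = 51.58184 mL/hr
Time remaining = 207.9157 mL ÷ 51.58184 mL/hr = 4.030793 hr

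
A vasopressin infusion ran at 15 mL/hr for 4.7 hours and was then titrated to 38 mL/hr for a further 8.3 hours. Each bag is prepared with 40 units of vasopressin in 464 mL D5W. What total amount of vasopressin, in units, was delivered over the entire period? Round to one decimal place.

33.3 units

Concentration = 40 units ÷ 464 mL = 0.0862069 units/mL
Stage 1: 15 mL/hr × 4.7 hr = 70.5 mL → 70.5 mL × 0.0862069 units/mL = 6.077586 units
Stage 2: 38 mL/hr × 8.3 hr = 315.4 mL → 315.4 mL × 0.0862069 units/mL = 27.18966 units
Total = 6.077586 + 27.18966 = 33.26724 units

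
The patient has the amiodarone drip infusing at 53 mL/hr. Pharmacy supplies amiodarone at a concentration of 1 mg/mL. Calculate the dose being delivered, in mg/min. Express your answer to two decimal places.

0.88 mg/min

Drug rate = 53 mL/hr × 1 mg/mL = 53 mg/hr
53 mg/hr ÷ 60 min/hr = 0.8833333 mg/min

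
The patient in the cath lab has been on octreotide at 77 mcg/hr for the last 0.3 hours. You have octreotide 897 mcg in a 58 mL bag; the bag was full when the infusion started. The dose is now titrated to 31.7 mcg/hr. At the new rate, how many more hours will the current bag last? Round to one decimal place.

Initial rate:
Concentration = 897 mcg ÷ 58 mL = 15.46552 mcg/mL
Rate = 77 mcg/hr ÷ 15.46552 mcg/mL = 4.978818 mL/hr
Volume infused so far = 4.978818 mL/hr × 0.3 hr = 1.493645 mL
Volume remaining = 58 − 1.493645 = 56.50635 mL
New rate:
Rate = 31.7 mcg/hr ÷ 15.46552 mcg/mL = 2.049721 mL/hr
Time remaining = 56.50635 mL ÷ 2.049721 mL/hr = 27.56782 hr

27.6 hours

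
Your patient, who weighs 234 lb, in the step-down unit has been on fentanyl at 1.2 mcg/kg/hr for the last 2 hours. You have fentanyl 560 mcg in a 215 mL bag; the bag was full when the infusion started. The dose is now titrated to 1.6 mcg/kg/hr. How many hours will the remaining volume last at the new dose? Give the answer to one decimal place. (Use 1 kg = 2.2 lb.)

1.8 hours

Initial rate:
Weight = 234 lb ÷ 2.2 lb/kg = 106.3636 kg
Dose = 1.2 mcg/kg/hr × 106.3636 kg = 127.6364 mcg/hr
Concentration = 560 mcg ÷ 215 mL = 2.604651 mcg/mL
Rate = 127.6364 mcg/hr ÷ 2.604651 mcg/mL = 49.00325 mL/hr
Volume infused so far = 49.00325 mL/hr × 2 hr = 98.00649 mL
Volume remaining = 215 − 98.00649 = 116.9935 mL
New rate:
Dose = 1.6 mcg/kg/hr × 106.3636 kg = 170.1818 mcg/hr
Rate = 170.1818 mcg/hr ÷ 2.604651 mcg/mL = 65.33766 mL/hr
Time remaining = 116.9935 mL ÷ 65.33766 mL/hr = 1.790598 hr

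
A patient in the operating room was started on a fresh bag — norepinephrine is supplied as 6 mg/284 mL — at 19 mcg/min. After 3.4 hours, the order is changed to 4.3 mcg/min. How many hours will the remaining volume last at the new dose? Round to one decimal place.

Initial rate:
19 mcg/min × 60 min/hr = 1140 mcg/hr
Concentration = 6 mg ÷ 284 mL = 0.02112676 mg/mL = 21.12676 mcg/mL
Rate = 1140 mcg/hr ÷ 21.12676 mcg/mL = 53.96 mL/hr
Volume infused so far = 53.96 mL/hr × 3.4 hr = 183.464 mL
Volume remaining = 284 − 183.464 = 100.536 mL
New rate:
4.3 mcg/min × 60 min/hr = 258 mcg/hr
Rate = 258 mcg/hr ÷ 21.12676 mcg/mL = 12.212 mL/hr
Time remaining = 100.536 mL ÷ 12.212 mL/hr = 8.232558 hr

8.2 hours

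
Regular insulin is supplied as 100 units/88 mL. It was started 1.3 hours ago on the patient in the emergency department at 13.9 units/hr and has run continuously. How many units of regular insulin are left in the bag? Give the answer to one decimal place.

Concentration = 100 units ÷ 88 mL = 1.136364 units/mL
Rate = 13.9 units/hr ÷ 1.136364 units/mL = 12.232 mL/hr
Volume infused = 12.232 mL/hr × 1.3 hr = 15.9016 mL
Volume remaining = 88 − 15.9016 = 72.0984 mL
Drug remaining = 72.0984 mL × 1.136364 units/mL = 81.93 units

81.9 units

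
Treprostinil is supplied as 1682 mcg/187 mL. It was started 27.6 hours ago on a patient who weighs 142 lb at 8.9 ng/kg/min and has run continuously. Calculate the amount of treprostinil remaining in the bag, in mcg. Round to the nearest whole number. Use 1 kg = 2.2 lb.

Weight = 142 lb ÷ 2.2 lb/kg = 64.54545 kg
Dose = 8.9 ng/kg/min × 64.54545 kg = 574.4545 ng/min
574.4545 ng/min × 60 min/hr = 34467.27 ng/hr
Concentration = 1682 mcg ÷ 187 mL = 8.994652 mcg/mL = 8994.652 ng/mL
Rate = 34467.27 ng/hr ÷ 8994.652 ng/mL = 3.831974 mL/hr
Volume infused = 3.831974 mL/hr × 27.6 hr = 105.7625 mL
Volume remaining = 187 − 105.7625 = 81.23752 mL
Drug remaining = 81.23752 mL × 8994.652 ng/mL = 730703.3 ng = 730.7033 mcg

731 mcg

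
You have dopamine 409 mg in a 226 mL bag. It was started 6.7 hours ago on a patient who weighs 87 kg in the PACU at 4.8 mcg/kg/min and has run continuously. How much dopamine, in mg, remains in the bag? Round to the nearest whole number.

Dose = 4.8 mcg/kg/min × 87 kg = 417.6 mcg/min
417.6 mcg/min × 60 min/hr = 25056 mcg/hr
Concentration = 409 mg ÷ 226 mL = 1.809735 mg/mL = 1809.735 mcg/mL
Rate = 25056 mcg/hr ÷ 1809.735 mcg/mL = 13.84512 mL/hr
Volume infused = 13.84512 mL/hr × 6.7 hr = 92.76234 mL
Volume remaining = 226 − 92.76234 = 133.2377 mL
Drug remaining = 133.2377 mL × 1809.735 mcg/mL = 241124.8 mcg = 241.1248 mg

241 mg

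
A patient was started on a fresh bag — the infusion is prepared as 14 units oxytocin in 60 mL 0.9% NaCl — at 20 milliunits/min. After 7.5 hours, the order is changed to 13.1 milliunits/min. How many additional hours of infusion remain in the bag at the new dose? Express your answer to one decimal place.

Initial rate:
20 milliunits/min × 60 min/hr = 1200 milliunits/hr
Concentration = 14 units ÷ 60 mL = 0.2333333 units/mL = 233.3333 milliunits/mL
Rate = 1200 milliunits/hr ÷ 233.3333 milliunits/mL = 5.142857 mL/hr
Volume infused so far = 5.142857 mL/hr × 7.5 hr = 38.57143 mL
Volume remaining = 60 − 38.57143 = 21.42857 mL
New rate:
13.1 milliunits/min × 60 min/hr = 786 milliunits/hr
Rate = 786 milliunits/hr ÷ 233.3333 milliunits/mL = 3.368571 mL/hr
Time remaining = 21.42857 mL ÷ 3.368571 mL/hr = 6.361323 hr

6.4 hours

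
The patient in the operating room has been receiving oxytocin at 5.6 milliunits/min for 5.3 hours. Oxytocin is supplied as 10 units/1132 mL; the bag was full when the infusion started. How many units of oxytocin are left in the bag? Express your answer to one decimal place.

8.2 units

5.6 milliunits/min × 60 min/hr = 336 milliunits/hr
Concentration = 10 units ÷ 1132 mL = 0.008833922 units/mL = 8.833922 milliunits/mL
Rate = 336 milliunits/hr ÷ 8.833922 milliunits/mL = 38.0352 mL/hr
Volume infused = 38.0352 mL/hr × 5.3 hr = 201.5866 mL
Volume remaining = 1132 − 201.5866 = 930.4134 mL
Drug remaining = 930.4134 mL × 8.833922 milliunits/mL = 8219.2 milliunits = 8.2192 units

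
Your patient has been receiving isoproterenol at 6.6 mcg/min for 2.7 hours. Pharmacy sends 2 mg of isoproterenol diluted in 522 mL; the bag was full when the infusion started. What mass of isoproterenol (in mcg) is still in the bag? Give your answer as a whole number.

931 mcg

6.6 mcg/min × 60 min/hr = 396 mcg/hr
Concentration = 2 mg ÷ 522 mL = 0.003831418 mg/mL = 3.831418 mcg/mL
Rate = 396 mcg/hr ÷ 3.831418 mcg/mL = 103.356 mL/hr
Volume infused = 103.356 mL/hr × 2.7 hr = 279.0612 mL
Volume remaining = 522 − 279.0612 = 242.9388 mL
Drug remaining = 242.9388 mL × 3.831418 mcg/mL = 930.8 mcg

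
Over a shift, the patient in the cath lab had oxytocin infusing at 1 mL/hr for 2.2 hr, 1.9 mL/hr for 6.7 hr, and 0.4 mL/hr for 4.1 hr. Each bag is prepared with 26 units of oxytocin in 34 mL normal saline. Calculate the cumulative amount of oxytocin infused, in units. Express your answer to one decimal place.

Concentration = 26 units ÷ 34 mL = 0.7647059 units/mL
Stage 1: 1 mL/hr × 2.2 hr = 2.2 mL → 2.2 mL × 0.7647059 units/mL = 1.682353 units
Stage 2: 1.9 mL/hr × 6.7 hr = 12.73 mL → 12.73 mL × 0.7647059 units/mL = 9.734706 units
Stage 3: 0.4 mL/hr × 4.1 hr = 1.64 mL → 1.64 mL × 0.7647059 units/mL = 1.254118 units
Total = 1.682353 + 9.734706 + 1.254118 = 12.67118 units

12.7 units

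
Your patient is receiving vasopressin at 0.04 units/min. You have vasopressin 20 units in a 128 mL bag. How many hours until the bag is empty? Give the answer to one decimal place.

8.3 hours

0.04 units/min × 60 min/hr = 2.4 units/hr
Concentration = 20 units ÷ 128 mL = 0.15625 units/mL
Rate = 2.4 units/hr ÷ 0.15625 units/mL = 15.36 mL/hr
Duration = 128 mL ÷ 15.36 mL/hr = 8.333333 hr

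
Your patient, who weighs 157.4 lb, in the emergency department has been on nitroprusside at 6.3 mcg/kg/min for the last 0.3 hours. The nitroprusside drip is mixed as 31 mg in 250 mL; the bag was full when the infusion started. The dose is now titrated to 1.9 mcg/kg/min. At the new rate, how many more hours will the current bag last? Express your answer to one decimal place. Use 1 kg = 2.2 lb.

Initial rate:
Weight = 157.4 lb ÷ 2.2 lb/kg = 71.54545 kg
Dose = 6.3 mcg/kg/min × 71.54545 kg = 450.7364 mcg/min
450.7364 mcg/min × 60 min/hr = 27044.18 mcg/hr
Concentration = 31 mg ÷ 250 mL = 0.124 mg/mL = 124 mcg/mL
Rate = 27044.18 mcg/hr ÷ 124 mcg/mL = 218.0982 mL/hr
Volume infused so far = 218.0982 mL/hr × 0.3 hr = 65.42947 mL
Volume remaining = 250 − 65.42947 = 184.5705 mL
New rate:
Dose = 1.9 mcg/kg/min × 71.54545 kg = 135.9364 mcg/min
135.9364 mcg/min × 60 min/hr = 8156.182 mcg/hr
Rate = 8156.182 mcg/hr ÷ 124 mcg/mL = 65.77566 mL/hr
Time remaining = 184.5705 mL ÷ 65.77566 mL/hr = 2.806061 hr

2.8 hours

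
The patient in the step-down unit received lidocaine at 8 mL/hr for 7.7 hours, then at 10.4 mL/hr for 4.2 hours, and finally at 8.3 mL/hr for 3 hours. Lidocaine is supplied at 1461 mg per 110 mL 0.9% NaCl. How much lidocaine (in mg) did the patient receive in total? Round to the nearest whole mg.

Concentration = 1461 mg ÷ 110 mL = 13.28182 mg/mL
Stage 1: 8 mL/hr × 7.7 hr = 61.6 mL → 61.6 mL × 13.28182 mg/mL = 818.16 mg
Stage 2: 10.4 mL/hr × 4.2 hr = 43.68 mL → 43.68 mL × 13.28182 mg/mL = 580.1498 mg
Stage 3: 8.3 mL/hr × 3 hr = 24.9 mL → 24.9 mL × 13.28182 mg/mL = 330.7173 mg
Total = 818.16 + 580.1498 + 330.7173 = 1729.027 mg

1729 mg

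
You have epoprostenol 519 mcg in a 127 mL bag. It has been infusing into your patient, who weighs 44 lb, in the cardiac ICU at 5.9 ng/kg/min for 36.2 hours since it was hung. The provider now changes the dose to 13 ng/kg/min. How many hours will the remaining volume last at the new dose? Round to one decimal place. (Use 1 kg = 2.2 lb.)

16.8 hours

Initial rate:
Weight = 44 lb ÷ 2.2 lb/kg = 20 kg
Dose = 5.9 ng/kg/min × 20 kg = 118 ng/min
118 ng/min × 60 min/hr = 7080 ng/hr
Concentration = 519 mcg ÷ 127 mL = 4.086614 mcg/mL = 4086.614 ng/mL
Rate = 7080 ng/hr ÷ 4086.614 ng/mL = 1.732486 mL/hr
Volume infused so far = 1.732486 mL/hr × 36.2 hr = 62.71598 mL
Volume remaining = 127 − 62.71598 = 64.28402 mL
New rate:
Dose = 13 ng/kg/min × 20 kg = 260 ng/min
260 ng/min × 60 min/hr = 15600 ng/hr
Rate = 15600 ng/hr ÷ 4086.614 ng/mL = 3.817341 mL/hr
Time remaining = 64.28402 mL ÷ 3.817341 mL/hr = 16.84 hr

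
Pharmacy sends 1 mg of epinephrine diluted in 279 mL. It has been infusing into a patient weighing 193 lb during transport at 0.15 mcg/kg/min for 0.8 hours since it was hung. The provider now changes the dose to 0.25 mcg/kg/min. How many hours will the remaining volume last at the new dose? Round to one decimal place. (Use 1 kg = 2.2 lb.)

Initial rate:
Weight = 193 lb ÷ 2.2 lb/kg = 87.72727 kg
Dose = 0.15 mcg/kg/min × 87.72727 kg = 13.15909 mcg/min
13.15909 mcg/min × 60 min/hr = 789.5455 mcg/hr
Concentration = 1 mg ÷ 279 mL = 0.003584229 mg/mL = 3.584229 mcg/mL
Rate = 789.5455 mcg/hr ÷ 3.584229 mcg/mL = 220.2832 mL/hr
Volume infused so far = 220.2832 mL/hr × 0.8 hr = 176.2265 mL
Volume remaining = 279 − 176.2265 = 102.7735 mL
New rate:
Dose = 0.25 mcg/kg/min × 87.72727 kg = 21.93182 mcg/min
21.93182 mcg/min × 60 min/hr = 1315.909 mcg/hr
Rate = 1315.909 mcg/hr ÷ 3.584229 mcg/mL = 367.1386 mL/hr
Time remaining = 102.7735 mL ÷ 367.1386 mL/hr = 0.2799309 hr

0.3 hours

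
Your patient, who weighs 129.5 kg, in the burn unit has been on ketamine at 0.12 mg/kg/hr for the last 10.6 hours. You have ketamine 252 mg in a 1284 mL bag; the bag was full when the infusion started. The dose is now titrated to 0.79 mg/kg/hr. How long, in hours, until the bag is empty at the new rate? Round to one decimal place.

0.9 hours

Initial rate:
Dose = 0.12 mg/kg/hr × 129.5 kg = 15.54 mg/hr
Concentration = 252 mg ÷ 1284 mL = 0.1962617 mg/mL
Rate = 15.54 mg/hr ÷ 0.1962617 mg/mL = 79.18 mL/hr
Volume infused so far = 79.18 mL/hr × 10.6 hr = 839.308 mL
Volume remaining = 1284 − 839.308 = 444.692 mL
New rate:
Dose = 0.79 mg/kg/hr × 129.5 kg = 102.305 mg/hr
Rate = 102.305 mg/hr ÷ 0.1962617 mg/mL = 521.2683 mL/hr
Time remaining = 444.692 mL ÷ 521.2683 mL/hr = 0.8530961 hr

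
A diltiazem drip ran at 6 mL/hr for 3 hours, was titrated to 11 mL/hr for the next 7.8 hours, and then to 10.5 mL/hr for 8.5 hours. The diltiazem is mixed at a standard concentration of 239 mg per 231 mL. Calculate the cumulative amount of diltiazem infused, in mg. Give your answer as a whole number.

Concentration = 239 mg ÷ 231 mL = 1.034632 mg/mL
Stage 1: 6 mL/hr × 3 hr = 18 mL → 18 mL × 1.034632 mg/mL = 18.62338 mg
Stage 2: 11 mL/hr × 7.8 hr = 85.8 mL → 85.8 mL × 1.034632 mg/mL = 88.77143 mg
Stage 3: 10.5 mL/hr × 8.5 hr = 89.25 mL → 89.25 mL × 1.034632 mg/mL = 92.34091 mg
Total = 18.62338 + 88.77143 + 92.34091 = 199.7357 mg

200 mg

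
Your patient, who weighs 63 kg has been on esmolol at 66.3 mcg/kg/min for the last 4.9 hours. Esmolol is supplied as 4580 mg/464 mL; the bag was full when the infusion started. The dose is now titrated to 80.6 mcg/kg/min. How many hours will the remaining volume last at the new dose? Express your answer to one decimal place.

Initial rate:
Dose = 66.3 mcg/kg/min × 63 kg = 4176.9 mcg/min
4176.9 mcg/min × 60 min/hr = 250614 mcg/hr
Concentration = 4580 mg ÷ 464 mL = 9.87069 mg/mL = 9870.69 mcg/mL
Rate = 250614 mcg/hr ÷ 9870.69 mcg/mL = 25.38972 mL/hr
Volume infused so far = 25.38972 mL/hr × 4.9 hr = 124.4096 mL
Volume remaining = 464 − 124.4096 = 339.5904 mL
New rate:
Dose = 80.6 mcg/kg/min × 63 kg = 5077.8 mcg/min
5077.8 mcg/min × 60 min/hr = 304668 mcg/hr
Rate = 304668 mcg/hr ÷ 9870.69 mcg/mL = 30.86593 mL/hr
Time remaining = 339.5904 mL ÷ 30.86593 mL/hr = 11.00211 hr

11.0 hours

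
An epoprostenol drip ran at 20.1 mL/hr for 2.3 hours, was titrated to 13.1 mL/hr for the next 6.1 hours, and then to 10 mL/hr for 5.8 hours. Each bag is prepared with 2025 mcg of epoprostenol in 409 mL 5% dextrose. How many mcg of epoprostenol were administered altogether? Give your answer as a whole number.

912 mcg

Concentration = 2025 mcg ÷ 409 mL = 4.9511 mcg/mL
Stage 1: 20.1 mL/hr × 2.3 hr = 46.23 mL → 46.23 mL × 4.9511 mcg/mL = 228.8894 mcg
Stage 2: 13.1 mL/hr × 6.1 hr = 79.91 mL → 79.91 mL × 4.9511 mcg/mL = 395.6424 mcg
Stage 3: 10 mL/hr × 5.8 hr = 58 mL → 58 mL × 4.9511 mcg/mL = 287.1638 mcg
Total = 228.8894 + 395.6424 + 287.1638 = 911.6956 mcg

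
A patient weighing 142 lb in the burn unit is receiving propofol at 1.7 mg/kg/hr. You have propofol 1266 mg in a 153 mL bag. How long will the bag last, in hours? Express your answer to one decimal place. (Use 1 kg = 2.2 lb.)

Weight = 142 lb ÷ 2.2 lb/kg = 64.54545 kg
Dose = 1.7 mg/kg/hr × 64.54545 kg = 109.7273 mg/hr
Concentration = 1266 mg ÷ 153 mL = 8.27451 mg/mL
Rate = 109.7273 mg/hr ÷ 8.27451 mg/mL = 13.26088 mL/hr
Duration = 153 mL ÷ 13.26088 mL/hr = 11.5377 hr

11.5 hours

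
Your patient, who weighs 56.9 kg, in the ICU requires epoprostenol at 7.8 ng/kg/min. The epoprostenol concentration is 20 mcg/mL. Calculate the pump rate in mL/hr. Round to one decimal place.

1.3 mL/hr

Dose = 7.8 ng/kg/min × 56.9 kg = 443.82 ng/min
443.82 ng/min × 60 min/hr = 26629.2 ng/hr
Concentration = 20 mcg/mL = 20000 ng/mL
Rate = 26629.2 ng/hr ÷ 20000 ng/mL = 1.33146 mL/hr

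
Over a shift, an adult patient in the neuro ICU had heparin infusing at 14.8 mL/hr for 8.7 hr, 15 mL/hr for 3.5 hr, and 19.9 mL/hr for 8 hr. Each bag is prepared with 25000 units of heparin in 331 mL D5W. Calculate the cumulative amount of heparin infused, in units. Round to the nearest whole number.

Concentration = 25000 units ÷ 331 mL = 75.5287 units/mL
Stage 1: 14.8 mL/hr × 8.7 hr = 128.76 mL → 128.76 mL × 75.5287 units/mL = 9725.076 units
Stage 2: 15 mL/hr × 3.5 hr = 52.5 mL → 52.5 mL × 75.5287 units/mL = 3965.257 units
Stage 3: 19.9 mL/hr × 8 hr = 159.2 mL → 159.2 mL × 75.5287 units/mL = 12024.17 units
Total = 9725.076 + 3965.257 + 12024.17 = 25714.5 units

25715 units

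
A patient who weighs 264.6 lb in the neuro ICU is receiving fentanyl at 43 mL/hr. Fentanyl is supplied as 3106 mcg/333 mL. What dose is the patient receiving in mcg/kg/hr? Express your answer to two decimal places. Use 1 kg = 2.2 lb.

Weight = 264.6 lb ÷ 2.2 lb/kg = 120.2727 kg
Concentration = 3106 mcg ÷ 333 mL = 9.327327 mcg/mL
Drug rate = 43 mL/hr × 9.327327 mcg/mL = 401.0751 mcg/hr
401.0751 mcg/hr ÷ 120.2727 kg = 3.334713 mcg/kg/hr

3.33 mcg/kg/hr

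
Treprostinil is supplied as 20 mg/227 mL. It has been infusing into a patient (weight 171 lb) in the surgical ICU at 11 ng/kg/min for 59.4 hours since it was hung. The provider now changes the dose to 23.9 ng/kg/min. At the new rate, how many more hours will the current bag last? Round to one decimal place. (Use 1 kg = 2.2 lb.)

152.1 hours

Initial rate:
Weight = 171 lb ÷ 2.2 lb/kg = 77.72727 kg
Dose = 11 ng/kg/min × 77.72727 kg = 855 ng/min
855 ng/min × 60 min/hr = 51300 ng/hr
Concentration = 20 mg ÷ 227 mL = 0.08810573 mg/mL = 88105.73 ng/mL
Rate = 51300 ng/hr ÷ 88105.73 ng/mL = 0.582255 mL/hr
Volume infused so far = 0.582255 mL/hr × 59.4 hr = 34.58595 mL
Volume remaining = 227 − 34.58595 = 192.4141 mL
New rate:
Dose = 23.9 ng/kg/min × 77.72727 kg = 1857.682 ng/min
1857.682 ng/min × 60 min/hr = 111460.9 ng/hr
Rate = 111460.9 ng/hr ÷ 88105.73 ng/mL = 1.265081 mL/hr
Time remaining = 192.4141 mL ÷ 1.265081 mL/hr = 152.0962 hr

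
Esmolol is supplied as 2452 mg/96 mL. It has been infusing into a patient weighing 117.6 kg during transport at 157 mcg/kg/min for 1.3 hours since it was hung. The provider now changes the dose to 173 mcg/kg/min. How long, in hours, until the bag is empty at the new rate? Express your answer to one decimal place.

0.8 hours

Initial rate:
Dose = 157 mcg/kg/min × 117.6 kg = 18463.2 mcg/min
18463.2 mcg/min × 60 min/hr = 1107792 mcg/hr
Concentration = 2452 mg ÷ 96 mL = 25.54167 mg/mL = 25541.67 mcg/mL
Rate = 1107792 mcg/hr ÷ 25541.67 mcg/mL = 43.37195 mL/hr
Volume infused so far = 43.37195 mL/hr × 1.3 hr = 56.38354 mL
Volume remaining = 96 − 56.38354 = 39.61646 mL
New rate:
Dose = 173 mcg/kg/min × 117.6 kg = 20344.8 mcg/min
20344.8 mcg/min × 60 min/hr = 1220688 mcg/hr
Rate = 1220688 mcg/hr ÷ 25541.67 mcg/mL = 47.79203 mL/hr
Time remaining = 39.61646 mL ÷ 47.79203 mL/hr = 0.8289345 hr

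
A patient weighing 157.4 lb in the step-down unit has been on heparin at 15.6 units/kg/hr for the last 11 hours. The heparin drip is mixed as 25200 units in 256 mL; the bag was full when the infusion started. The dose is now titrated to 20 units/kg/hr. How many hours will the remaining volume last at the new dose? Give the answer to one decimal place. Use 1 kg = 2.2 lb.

9.0 hours

Initial rate:
Weight = 157.4 lb ÷ 2.2 lb/kg = 71.54545 kg
Dose = 15.6 units/kg/hr × 71.54545 kg = 1116.109 units/hr
Concentration = 25200 units ÷ 256 mL = 98.4375 units/mL
Rate = 1116.109 units/hr ÷ 98.4375 units/mL = 11.33825 mL/hr
Volume infused so far = 11.33825 mL/hr × 11 hr = 124.7208 mL
Volume remaining = 256 − 124.7208 = 131.2792 mL
New rate:
Dose = 20 units/kg/hr × 71.54545 kg = 1430.909 units/hr
Rate = 1430.909 units/hr ÷ 98.4375 units/mL = 14.53622 mL/hr
Time remaining = 131.2792 mL ÷ 14.53622 mL/hr = 9.031182 hr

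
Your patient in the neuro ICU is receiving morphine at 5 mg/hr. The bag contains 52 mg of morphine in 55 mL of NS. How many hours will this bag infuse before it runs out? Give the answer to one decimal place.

10.4 hours

Concentration = 52 mg ÷ 55 mL = 0.9454545 mg/mL
Rate = 5 mg/hr ÷ 0.9454545 mg/mL = 5.288462 mL/hr
Duration = 55 mL ÷ 5.288462 mL/hr = 10.4 hr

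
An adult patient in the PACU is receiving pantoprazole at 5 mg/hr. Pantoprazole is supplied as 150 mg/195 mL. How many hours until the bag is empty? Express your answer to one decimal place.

30.0 hours

Concentration = 150 mg ÷ 195 mL = 0.7692308 mg/mL
Rate = 5 mg/hr ÷ 0.7692308 mg/mL = 6.5 mL/hr
Duration = 195 mL ÷ 6.5 mL/hr = 30 hr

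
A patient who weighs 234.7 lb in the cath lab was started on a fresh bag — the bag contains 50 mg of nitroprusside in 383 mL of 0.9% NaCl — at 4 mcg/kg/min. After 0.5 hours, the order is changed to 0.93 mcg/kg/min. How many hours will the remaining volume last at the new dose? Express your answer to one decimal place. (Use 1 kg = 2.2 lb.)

Initial rate:
Weight = 234.7 lb ÷ 2.2 lb/kg = 106.6818 kg
Dose = 4 mcg/kg/min × 106.6818 kg = 426.7273 mcg/min
426.7273 mcg/min × 60 min/hr = 25603.64 mcg/hr
Concentration = 50 mg ÷ 383 mL = 0.1305483 mg/mL = 130.5483 mcg/mL
Rate = 25603.64 mcg/hr ÷ 130.5483 mcg/mL = 196.1239 mL/hr
Volume infused so far = 196.1239 mL/hr × 0.5 hr = 98.06193 mL
Volume remaining = 383 − 98.06193 = 284.9381 mL
New rate:
Dose = 0.93 mcg/kg/min × 106.6818 kg = 99.21409 mcg/min
99.21409 mcg/min × 60 min/hr = 5952.845 mcg/hr
Rate = 5952.845 mcg/hr ÷ 130.5483 mcg/mL = 45.5988 mL/hr
Time remaining = 284.9381 mL ÷ 45.5988 mL/hr = 6.248807 hr

6.2 hours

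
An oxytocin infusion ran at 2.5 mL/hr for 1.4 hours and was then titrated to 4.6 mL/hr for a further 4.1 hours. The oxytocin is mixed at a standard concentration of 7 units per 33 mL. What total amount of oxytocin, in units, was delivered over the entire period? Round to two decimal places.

Concentration = 7 units ÷ 33 mL = 0.2121212 units/mL
Stage 1: 2.5 mL/hr × 1.4 hr = 3.5 mL → 3.5 mL × 0.2121212 units/mL = 0.7424242 units
Stage 2: 4.6 mL/hr × 4.1 hr = 18.86 mL → 18.86 mL × 0.2121212 units/mL = 4.000606 units
Total = 0.7424242 + 4.000606 = 4.74303 units

4.74 units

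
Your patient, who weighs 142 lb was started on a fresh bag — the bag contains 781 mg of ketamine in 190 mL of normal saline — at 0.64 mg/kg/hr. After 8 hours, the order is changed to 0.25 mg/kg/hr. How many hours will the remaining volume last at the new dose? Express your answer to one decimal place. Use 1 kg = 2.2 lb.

Initial rate:
Weight = 142 lb ÷ 2.2 lb/kg = 64.54545 kg
Dose = 0.64 mg/kg/hr × 64.54545 kg = 41.30909 mg/hr
Concentration = 781 mg ÷ 190 mL = 4.110526 mg/mL
Rate = 41.30909 mg/hr ÷ 4.110526 mg/mL = 10.04959 mL/hr
Volume infused so far = 10.04959 mL/hr × 8 hr = 80.39669 mL
Volume remaining = 190 − 80.39669 = 109.6033 mL
New rate:
Dose = 0.25 mg/kg/hr × 64.54545 kg = 16.13636 mg/hr
Rate = 16.13636 mg/hr ÷ 4.110526 mg/mL = 3.92562 mL/hr
Time remaining = 109.6033 mL ÷ 3.92562 mL/hr = 27.92 hr

27.9 hours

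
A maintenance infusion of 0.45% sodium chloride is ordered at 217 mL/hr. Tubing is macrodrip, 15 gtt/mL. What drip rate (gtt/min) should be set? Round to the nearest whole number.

217 mL/hr ÷ 60 min/hr = 3.616667 mL/min
3.616667 mL/min × 15 gtt/mL = 54.25 gtt/min

54 gtt/min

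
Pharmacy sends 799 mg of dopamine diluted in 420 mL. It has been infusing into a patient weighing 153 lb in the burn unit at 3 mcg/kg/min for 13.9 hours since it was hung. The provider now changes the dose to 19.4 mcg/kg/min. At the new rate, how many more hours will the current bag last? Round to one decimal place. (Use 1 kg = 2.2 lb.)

7.7 hours

Initial rate:
Weight = 153 lb ÷ 2.2 lb/kg = 69.54545 kg
Dose = 3 mcg/kg/min × 69.54545 kg = 208.6364 mcg/min
208.6364 mcg/min × 60 min/hr = 12518.18 mcg/hr
Concentration = 799 mg ÷ 420 mL = 1.902381 mg/mL = 1902.381 mcg/mL
Rate = 12518.18 mcg/hr ÷ 1902.381 mcg/mL = 6.580271 mL/hr
Volume infused so far = 6.580271 mL/hr × 13.9 hr = 91.46576 mL
Volume remaining = 420 − 91.46576 = 328.5342 mL
New rate:
Dose = 19.4 mcg/kg/min × 69.54545 kg = 1349.182 mcg/min
1349.182 mcg/min × 60 min/hr = 80950.91 mcg/hr
Rate = 80950.91 mcg/hr ÷ 1902.381 mcg/mL = 42.55242 mL/hr
Time remaining = 328.5342 mL ÷ 42.55242 mL/hr = 7.720695 hr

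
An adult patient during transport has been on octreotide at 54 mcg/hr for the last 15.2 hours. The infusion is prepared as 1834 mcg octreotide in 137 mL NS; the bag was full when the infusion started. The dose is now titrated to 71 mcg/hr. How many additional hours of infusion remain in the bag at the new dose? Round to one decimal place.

14.3 hours

Initial rate:
Concentration = 1834 mcg ÷ 137 mL = 13.38686 mcg/mL
Rate = 54 mcg/hr ÷ 13.38686 mcg/mL = 4.033806 mL/hr
Volume infused so far = 4.033806 mL/hr × 15.2 hr = 61.31385 mL
Volume remaining = 137 − 61.31385 = 75.68615 mL
New rate:
Rate = 71 mcg/hr ÷ 13.38686 mcg/mL = 5.303708 mL/hr
Time remaining = 75.68615 mL ÷ 5.303708 mL/hr = 14.27042 hr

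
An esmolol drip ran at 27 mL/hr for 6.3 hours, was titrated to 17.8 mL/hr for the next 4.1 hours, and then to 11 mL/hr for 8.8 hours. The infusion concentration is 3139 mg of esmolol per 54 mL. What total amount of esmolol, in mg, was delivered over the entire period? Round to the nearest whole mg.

Concentration = 3139 mg ÷ 54 mL = 58.12963 mg/mL
Stage 1: 27 mL/hr × 6.3 hr = 170.1 mL → 170.1 mL × 58.12963 mg/mL = 9887.85 mg
Stage 2: 17.8 mL/hr × 4.1 hr = 72.98 mL → 72.98 mL × 58.12963 mg/mL = 4242.3 mg
Stage 3: 11 mL/hr × 8.8 hr = 96.8 mL → 96.8 mL × 58.12963 mg/mL = 5626.948 mg
Total = 9887.85 + 4242.3 + 5626.948 = 19757.1 mg

19757 mg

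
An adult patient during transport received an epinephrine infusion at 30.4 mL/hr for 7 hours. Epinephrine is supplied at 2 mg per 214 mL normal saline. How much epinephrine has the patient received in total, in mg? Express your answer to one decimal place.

2.0 mg

Concentration = 2 mg ÷ 214 mL = 0.009345794 mg/mL = 9.345794 mcg/mL
Drug rate = 30.4 mL/hr × 9.345794 mcg/mL = 284.1121 mcg/hr
Total = 284.1121 mcg/hr × 7 hr = 1988.785 mcg = 1.988785 mg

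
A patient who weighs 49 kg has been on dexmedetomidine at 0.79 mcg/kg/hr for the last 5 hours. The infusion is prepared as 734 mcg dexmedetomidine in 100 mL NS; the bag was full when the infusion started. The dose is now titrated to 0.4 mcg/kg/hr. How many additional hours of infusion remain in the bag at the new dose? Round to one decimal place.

27.6 hours

Initial rate:
Dose = 0.79 mcg/kg/hr × 49 kg = 38.71 mcg/hr
Concentration = 734 mcg ÷ 100 mL = 7.34 mcg/mL
Rate = 38.71 mcg/hr ÷ 7.34 mcg/mL = 5.273842 mL/hr
Volume infused so far = 5.273842 mL/hr × 5 hr = 26.36921 mL
Volume remaining = 100 − 26.36921 = 73.63079 mL
New rate:
Dose = 0.4 mcg/kg/hr × 49 kg = 19.6 mcg/hr
Rate = 19.6 mcg/hr ÷ 7.34 mcg/mL = 2.6703 mL/hr
Time remaining = 73.63079 mL ÷ 2.6703 mL/hr = 27.57398 hr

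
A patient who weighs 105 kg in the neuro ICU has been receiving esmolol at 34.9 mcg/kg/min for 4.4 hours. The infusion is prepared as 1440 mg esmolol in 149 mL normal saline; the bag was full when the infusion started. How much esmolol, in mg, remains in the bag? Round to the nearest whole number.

Dose = 34.9 mcg/kg/min × 105 kg = 3664.5 mcg/min
3664.5 mcg/min × 60 min/hr = 219870 mcg/hr
Concentration = 1440 mg ÷ 149 mL = 9.66443 mg/mL = 9664.43 mcg/mL
Rate = 219870 mcg/hr ÷ 9664.43 mcg/mL = 22.75044 mL/hr
Volume infused = 22.75044 mL/hr × 4.4 hr = 100.1019 mL
Volume remaining = 149 − 100.1019 = 48.89807 mL
Drug remaining = 48.89807 mL × 9664.43 mcg/mL = 472572 mcg = 472.572 mg

473 mg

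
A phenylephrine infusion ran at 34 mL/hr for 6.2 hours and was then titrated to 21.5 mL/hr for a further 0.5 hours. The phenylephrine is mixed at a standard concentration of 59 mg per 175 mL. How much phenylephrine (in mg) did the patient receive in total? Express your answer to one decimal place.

Concentration = 59 mg ÷ 175 mL = 0.3371429 mg/mL
Stage 1: 34 mL/hr × 6.2 hr = 210.8 mL → 210.8 mL × 0.3371429 mg/mL = 71.06971 mg
Stage 2: 21.5 mL/hr × 0.5 hr = 10.75 mL → 10.75 mL × 0.3371429 mg/mL = 3.624286 mg
Total = 71.06971 + 3.624286 = 74.694 mg

74.7 mg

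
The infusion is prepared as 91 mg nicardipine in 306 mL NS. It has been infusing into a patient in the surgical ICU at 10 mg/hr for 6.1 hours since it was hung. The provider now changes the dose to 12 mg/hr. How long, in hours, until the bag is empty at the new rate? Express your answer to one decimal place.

2.5 hours

Initial rate:
Concentration = 91 mg ÷ 306 mL = 0.2973856 mg/mL
Rate = 10 mg/hr ÷ 0.2973856 mg/mL = 33.62637 mL/hr
Volume infused so far = 33.62637 mL/hr × 6.1 hr = 205.1209 mL
Volume remaining = 306 − 205.1209 = 100.8791 mL
New rate:
Rate = 12 mg/hr ÷ 0.2973856 mg/mL = 40.35165 mL/hr
Time remaining = 100.8791 mL ÷ 40.35165 mL/hr = 2.5 hr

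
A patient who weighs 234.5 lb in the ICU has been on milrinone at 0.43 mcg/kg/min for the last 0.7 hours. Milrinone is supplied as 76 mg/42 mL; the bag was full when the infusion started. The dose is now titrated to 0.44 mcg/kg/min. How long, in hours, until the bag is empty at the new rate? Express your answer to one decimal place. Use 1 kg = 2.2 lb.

26.3 hours

Initial rate:
Weight = 234.5 lb ÷ 2.2 lb/kg = 106.5909 kg
Dose = 0.43 mcg/kg/min × 106.5909 kg = 45.83409 mcg/min
45.83409 mcg/min × 60 min/hr = 2750.045 mcg/hr
Concentration = 76 mg ÷ 42 mL = 1.809524 mg/mL = 1809.524 mcg/mL
Rate = 2750.045 mcg/hr ÷ 1809.524 mcg/mL = 1.519762 mL/hr
Volume infused so far = 1.519762 mL/hr × 0.7 hr = 1.063833 mL
Volume remaining = 42 − 1.063833 = 40.93617 mL
New rate:
Dose = 0.44 mcg/kg/min × 106.5909 kg = 46.9 mcg/min
46.9 mcg/min × 60 min/hr = 2814 mcg/hr
Rate = 2814 mcg/hr ÷ 1809.524 mcg/mL = 1.555105 mL/hr
Time remaining = 40.93617 mL ÷ 1.555105 mL/hr = 26.32373 hr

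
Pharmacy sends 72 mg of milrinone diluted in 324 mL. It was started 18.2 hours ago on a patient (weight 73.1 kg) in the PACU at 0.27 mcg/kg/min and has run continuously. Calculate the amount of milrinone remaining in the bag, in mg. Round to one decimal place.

50.4 mg

Dose = 0.27 mcg/kg/min × 73.1 kg = 19.737 mcg/min
19.737 mcg/min × 60 min/hr = 1184.22 mcg/hr
Concentration = 72 mg ÷ 324 mL = 0.2222222 mg/mL = 222.2222 mcg/mL
Rate = 1184.22 mcg/hr ÷ 222.2222 mcg/mL = 5.32899 mL/hr
Volume infused = 5.32899 mL/hr × 18.2 hr = 96.98762 mL
Volume remaining = 324 − 96.98762 = 227.0124 mL
Drug remaining = 227.0124 mL × 222.2222 mcg/mL = 50447.2 mcg = 50.4472 mg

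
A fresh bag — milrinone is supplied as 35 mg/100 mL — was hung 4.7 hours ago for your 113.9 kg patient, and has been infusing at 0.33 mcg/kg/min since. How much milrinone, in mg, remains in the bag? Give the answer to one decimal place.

Dose = 0.33 mcg/kg/min × 113.9 kg = 37.587 mcg/min
37.587 mcg/min × 60 min/hr = 2255.22 mcg/hr
Concentration = 35 mg ÷ 100 mL = 0.35 mg/mL = 350 mcg/mL
Rate = 2255.22 mcg/hr ÷ 350 mcg/mL = 6.443486 mL/hr
Volume infused = 6.443486 mL/hr × 4.7 hr = 30.28438 mL
Volume remaining = 100 − 30.28438 = 69.71562 mL
Drug remaining = 69.71562 mL × 350 mcg/mL = 24400.47 mcg = 24.40047 mg

24.4 mg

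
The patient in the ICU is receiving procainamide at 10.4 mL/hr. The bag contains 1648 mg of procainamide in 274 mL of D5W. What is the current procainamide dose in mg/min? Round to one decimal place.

1.0 mg/min

Concentration = 1648 mg ÷ 274 mL = 6.014599 mg/mL
Drug rate = 10.4 mL/hr × 6.014599 mg/mL = 62.55182 mg/hr
62.55182 mg/hr ÷ 60 min/hr = 1.04253 mg/min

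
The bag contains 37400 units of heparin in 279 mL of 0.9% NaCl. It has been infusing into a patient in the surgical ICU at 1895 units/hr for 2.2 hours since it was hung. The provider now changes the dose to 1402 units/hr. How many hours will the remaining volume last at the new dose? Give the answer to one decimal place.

Initial rate:
Concentration = 37400 units ÷ 279 mL = 134.0502 units/mL
Rate = 1895 units/hr ÷ 134.0502 units/mL = 14.1365 mL/hr
Volume infused so far = 14.1365 mL/hr × 2.2 hr = 31.10029 mL
Volume remaining = 279 − 31.10029 = 247.8997 mL
New rate:
Rate = 1402 units/hr ÷ 134.0502 units/mL = 10.45877 mL/hr
Time remaining = 247.8997 mL ÷ 10.45877 mL/hr = 23.70257 hr

23.7 hours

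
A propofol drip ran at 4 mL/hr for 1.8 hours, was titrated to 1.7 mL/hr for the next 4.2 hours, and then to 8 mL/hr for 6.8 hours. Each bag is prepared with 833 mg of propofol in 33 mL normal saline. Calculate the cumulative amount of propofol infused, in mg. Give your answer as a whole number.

Concentration = 833 mg ÷ 33 mL = 25.24242 mg/mL
Stage 1: 4 mL/hr × 1.8 hr = 7.2 mL → 7.2 mL × 25.24242 mg/mL = 181.7455 mg
Stage 2: 1.7 mL/hr × 4.2 hr = 7.14 mL → 7.14 mL × 25.24242 mg/mL = 180.2309 mg
Stage 3: 8 mL/hr × 6.8 hr = 54.4 mL → 54.4 mL × 25.24242 mg/mL = 1373.188 mg
Total = 181.7455 + 180.2309 + 1373.188 = 1735.164 mg

1735 mg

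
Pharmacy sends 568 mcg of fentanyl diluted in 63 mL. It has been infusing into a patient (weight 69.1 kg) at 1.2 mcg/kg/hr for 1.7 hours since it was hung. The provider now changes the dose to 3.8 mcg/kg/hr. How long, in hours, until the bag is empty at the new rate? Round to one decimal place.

Initial rate:
Dose = 1.2 mcg/kg/hr × 69.1 kg = 82.92 mcg/hr
Concentration = 568 mcg ÷ 63 mL = 9.015873 mcg/mL
Rate = 82.92 mcg/hr ÷ 9.015873 mcg/mL = 9.197113 mL/hr
Volume infused so far = 9.197113 mL/hr × 1.7 hr = 15.63509 mL
Volume remaining = 63 − 15.63509 = 47.36491 mL
New rate:
Dose = 3.8 mcg/kg/hr × 69.1 kg = 262.58 mcg/hr
Rate = 262.58 mcg/hr ÷ 9.015873 mcg/mL = 29.12419 mL/hr
Time remaining = 47.36491 mL ÷ 29.12419 mL/hr = 1.626308 hr

1.6 hours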